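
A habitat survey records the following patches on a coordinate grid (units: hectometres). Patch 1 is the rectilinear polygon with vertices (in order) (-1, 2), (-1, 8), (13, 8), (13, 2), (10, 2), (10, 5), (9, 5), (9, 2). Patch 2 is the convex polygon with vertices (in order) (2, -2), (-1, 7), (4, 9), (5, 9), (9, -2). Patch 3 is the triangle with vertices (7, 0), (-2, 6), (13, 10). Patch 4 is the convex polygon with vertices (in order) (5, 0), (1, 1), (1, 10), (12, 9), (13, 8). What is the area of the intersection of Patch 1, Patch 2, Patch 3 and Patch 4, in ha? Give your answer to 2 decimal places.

The intersection is the polygon with vertices (4,2), (1,4), (1,6.8), (5.376,7.967), (7.4,2.4), (7,2).
By the shoelace formula its area is 26.92.

26.92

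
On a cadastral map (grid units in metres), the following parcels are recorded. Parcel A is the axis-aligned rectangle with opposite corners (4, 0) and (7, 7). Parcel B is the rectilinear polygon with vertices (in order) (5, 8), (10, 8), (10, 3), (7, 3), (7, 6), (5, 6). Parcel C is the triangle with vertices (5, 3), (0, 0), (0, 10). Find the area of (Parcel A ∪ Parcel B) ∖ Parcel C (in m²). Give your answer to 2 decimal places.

37.00

|Parcel A ∪ Parcel B| = 38.
|(Parcel A ∪ Parcel B) ∩ Parcel C| = 1.
|(Parcel A ∪ Parcel B) ∖ Parcel C| = 38 − 1 = 37.00.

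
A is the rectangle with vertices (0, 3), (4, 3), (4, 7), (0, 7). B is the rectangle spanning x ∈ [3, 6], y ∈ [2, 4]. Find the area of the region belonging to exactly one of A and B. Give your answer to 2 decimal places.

|A∩B|: x∈[3,4], y∈[3,4] → 1·1 = 1.
|A △ B| = |A| + |B| − 2·|A∩B| = 16 + 6 − 2 = 20.00.

20.00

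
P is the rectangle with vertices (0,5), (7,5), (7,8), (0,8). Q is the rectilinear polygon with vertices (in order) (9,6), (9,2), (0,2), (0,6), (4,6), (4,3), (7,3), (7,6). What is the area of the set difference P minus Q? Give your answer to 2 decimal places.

17.00

|P| = 21, |P∩Q| = 4.
|P ∖ Q| = |P| − |P∩Q| = 21 − 4 = 17.00.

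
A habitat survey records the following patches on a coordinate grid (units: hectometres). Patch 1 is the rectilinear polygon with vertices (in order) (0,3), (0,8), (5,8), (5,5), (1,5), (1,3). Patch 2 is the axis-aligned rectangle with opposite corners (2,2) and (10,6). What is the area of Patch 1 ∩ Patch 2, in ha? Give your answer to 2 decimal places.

3.00

The intersection is the polygon with vertices (5,5), (2,5), (2,6), (5,6).
By the shoelace formula its area is 3.00.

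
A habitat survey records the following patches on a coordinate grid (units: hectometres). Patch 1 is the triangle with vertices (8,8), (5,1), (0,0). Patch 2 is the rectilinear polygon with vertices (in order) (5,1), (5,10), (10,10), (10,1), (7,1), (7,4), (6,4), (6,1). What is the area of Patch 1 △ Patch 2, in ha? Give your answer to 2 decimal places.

46.19

|Patch 1| = 16, |Patch 2| = 42, |Patch 1∩Patch 2| = 5.9048.
|Patch 1 △ Patch 2| = |Patch 1| + |Patch 2| − 2·|Patch 1∩Patch 2| = 16 + 42 − 11.8095 = 46.19.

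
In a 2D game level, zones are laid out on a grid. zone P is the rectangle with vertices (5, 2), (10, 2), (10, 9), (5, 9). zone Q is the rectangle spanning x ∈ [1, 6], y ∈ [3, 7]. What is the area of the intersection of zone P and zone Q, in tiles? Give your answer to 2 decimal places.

|zone P∩zone Q|: x∈[5,6], y∈[3,7] → 1·4 = 4.

4.00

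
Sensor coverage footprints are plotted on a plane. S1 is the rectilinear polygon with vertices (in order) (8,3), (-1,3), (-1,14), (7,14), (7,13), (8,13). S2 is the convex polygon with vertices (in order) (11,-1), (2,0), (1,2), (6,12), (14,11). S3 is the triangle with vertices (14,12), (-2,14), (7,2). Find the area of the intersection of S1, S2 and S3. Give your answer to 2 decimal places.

The intersection is the polygon with vertices (6,12), (8,11.75), (8,3.429), (7.7,3), (6.25,3), (3.4,6.8).
By the shoelace formula its area is 28.91.

28.91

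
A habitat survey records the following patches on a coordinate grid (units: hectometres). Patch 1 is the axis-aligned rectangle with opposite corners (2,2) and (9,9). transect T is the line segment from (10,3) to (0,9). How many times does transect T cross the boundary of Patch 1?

The segment meets the boundary at (2,7.8), (9,3.6).

2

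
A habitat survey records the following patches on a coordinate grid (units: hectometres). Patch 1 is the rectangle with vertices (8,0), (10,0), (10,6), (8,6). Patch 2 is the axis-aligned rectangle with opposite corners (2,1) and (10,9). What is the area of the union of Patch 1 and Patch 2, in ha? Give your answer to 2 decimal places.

By inclusion–exclusion:
Individual areas: |Patch 1| = 12, |Patch 2| = 64.
|Patch 1∩Patch 2|: x∈[8,10], y∈[1,6] → 2·5 = 10.
|Patch 1 ∪ Patch 2| = 76 − 10 = 66.00.

66.00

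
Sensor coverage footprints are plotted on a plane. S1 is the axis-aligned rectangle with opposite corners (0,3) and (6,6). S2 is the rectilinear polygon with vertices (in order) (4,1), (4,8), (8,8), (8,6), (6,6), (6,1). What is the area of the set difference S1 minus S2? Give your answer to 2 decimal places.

|S1| = 18, |S1∩S2| = 6.
|S1 ∖ S2| = |S1| − |S1∩S2| = 18 − 6 = 12.00.

12.00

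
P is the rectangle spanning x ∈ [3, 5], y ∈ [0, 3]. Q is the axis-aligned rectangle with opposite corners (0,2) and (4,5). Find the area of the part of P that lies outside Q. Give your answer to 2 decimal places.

5.00

|P∩Q|: x∈[3,4], y∈[2,3] → 1·1 = 1.
|P| = 6.
|P ∖ Q| = |P| − |P∩Q| = 6 − 1 = 5.00.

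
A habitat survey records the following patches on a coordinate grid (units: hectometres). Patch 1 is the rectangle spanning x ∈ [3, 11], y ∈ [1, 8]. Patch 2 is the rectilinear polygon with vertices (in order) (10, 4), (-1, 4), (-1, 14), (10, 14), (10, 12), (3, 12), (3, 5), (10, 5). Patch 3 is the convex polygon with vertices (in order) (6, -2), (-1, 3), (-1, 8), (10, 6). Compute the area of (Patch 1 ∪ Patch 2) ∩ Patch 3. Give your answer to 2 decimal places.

The region (Patch 1 ∪ Patch 2) ∩ Patch 3 is the polygon with vertices (3,1), (3,4), (-1,4), (-1,8), (10,6), (7.5,1).
By the shoelace formula its area is 47.75.

47.75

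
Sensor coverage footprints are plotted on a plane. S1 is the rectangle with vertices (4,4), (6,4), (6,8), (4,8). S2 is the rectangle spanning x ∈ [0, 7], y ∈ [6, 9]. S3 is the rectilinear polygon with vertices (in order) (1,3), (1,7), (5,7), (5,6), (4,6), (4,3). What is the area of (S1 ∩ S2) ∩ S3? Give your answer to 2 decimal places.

The region (S1 ∩ S2) ∩ S3 is the polygon with vertices (4,6), (4,7), (5,7), (5,6).
By the shoelace formula its area is 1.00.

1.00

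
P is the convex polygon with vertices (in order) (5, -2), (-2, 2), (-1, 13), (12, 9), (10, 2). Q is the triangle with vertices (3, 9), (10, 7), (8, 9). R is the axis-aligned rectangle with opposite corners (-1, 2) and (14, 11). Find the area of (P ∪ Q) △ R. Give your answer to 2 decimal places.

67.50

|P ∪ Q| = 139.5.
|(P ∪ Q) ∩ R| = 103.5.
|(P ∪ Q) △ R| = 139.5 + 135 − 207 = 67.50.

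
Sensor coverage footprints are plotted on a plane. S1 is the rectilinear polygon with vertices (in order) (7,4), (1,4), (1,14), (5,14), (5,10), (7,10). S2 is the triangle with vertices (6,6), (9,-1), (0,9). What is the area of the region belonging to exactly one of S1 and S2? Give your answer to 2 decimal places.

|S1| = 52, |S2| = 16.5, |S1∩S2| = 10.3016.
|S1 △ S2| = |S1| + |S2| − 2·|S1∩S2| = 52 + 16.5 − 20.6032 = 47.90.

47.90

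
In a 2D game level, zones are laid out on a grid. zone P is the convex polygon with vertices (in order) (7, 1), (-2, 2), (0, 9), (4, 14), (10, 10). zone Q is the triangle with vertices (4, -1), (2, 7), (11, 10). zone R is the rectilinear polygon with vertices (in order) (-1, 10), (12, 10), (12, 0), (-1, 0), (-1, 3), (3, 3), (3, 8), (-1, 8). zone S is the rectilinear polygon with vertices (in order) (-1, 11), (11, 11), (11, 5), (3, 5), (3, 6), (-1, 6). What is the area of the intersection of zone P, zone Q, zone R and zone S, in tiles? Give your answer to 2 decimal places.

The intersection is the polygon with vertices (3,6), (3,7.333), (9.875,9.625), (8.9,6.7), (7.818,5), (3,5).
By the shoelace formula its area is 19.92.

19.92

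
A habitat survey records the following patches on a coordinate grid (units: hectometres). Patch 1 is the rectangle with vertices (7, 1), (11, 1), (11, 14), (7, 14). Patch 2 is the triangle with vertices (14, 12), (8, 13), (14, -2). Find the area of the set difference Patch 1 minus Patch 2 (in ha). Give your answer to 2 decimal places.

|Patch 1| = 52, |Patch 1∩Patch 2| = 10.5.
|Patch 1 ∖ Patch 2| = |Patch 1| − |Patch 1∩Patch 2| = 52 − 10.5 = 41.50.

41.50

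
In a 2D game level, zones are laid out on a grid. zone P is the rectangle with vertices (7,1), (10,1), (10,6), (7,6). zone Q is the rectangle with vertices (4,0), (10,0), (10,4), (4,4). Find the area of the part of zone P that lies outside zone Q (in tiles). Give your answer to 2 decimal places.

6.00

|zone P∩zone Q|: x∈[7,10], y∈[1,4] → 3·3 = 9.
|zone P| = 15.
|zone P ∖ zone Q| = |zone P| − |zone P∩zone Q| = 15 − 9 = 6.00.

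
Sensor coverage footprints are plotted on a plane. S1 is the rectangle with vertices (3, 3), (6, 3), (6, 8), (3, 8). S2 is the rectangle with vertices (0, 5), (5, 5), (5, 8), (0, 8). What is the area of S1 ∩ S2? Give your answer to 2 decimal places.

|S1∩S2|: x∈[3,5], y∈[5,8] → 2·3 = 6.

6.00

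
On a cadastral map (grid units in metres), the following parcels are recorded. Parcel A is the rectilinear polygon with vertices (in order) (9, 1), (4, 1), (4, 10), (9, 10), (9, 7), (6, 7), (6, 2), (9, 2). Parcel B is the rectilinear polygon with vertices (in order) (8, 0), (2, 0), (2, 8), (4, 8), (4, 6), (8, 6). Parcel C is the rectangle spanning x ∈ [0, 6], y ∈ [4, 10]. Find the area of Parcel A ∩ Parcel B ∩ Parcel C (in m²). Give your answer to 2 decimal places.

4.00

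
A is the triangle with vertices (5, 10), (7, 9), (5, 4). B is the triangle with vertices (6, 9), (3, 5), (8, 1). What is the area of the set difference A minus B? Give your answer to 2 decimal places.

|A| = 6, |A∩B| = 3.5641.
|A ∖ B| = |A| − |A∩B| = 6 − 3.5641 = 2.44.

2.44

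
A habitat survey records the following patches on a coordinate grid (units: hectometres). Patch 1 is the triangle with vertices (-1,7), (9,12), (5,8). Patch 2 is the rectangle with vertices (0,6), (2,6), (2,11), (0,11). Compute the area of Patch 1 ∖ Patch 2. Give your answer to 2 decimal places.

8.67

|Patch 1| = 10, |Patch 1∩Patch 2| = 1.3333.
|Patch 1 ∖ Patch 2| = |Patch 1| − |Patch 1∩Patch 2| = 10 − 1.3333 = 8.67.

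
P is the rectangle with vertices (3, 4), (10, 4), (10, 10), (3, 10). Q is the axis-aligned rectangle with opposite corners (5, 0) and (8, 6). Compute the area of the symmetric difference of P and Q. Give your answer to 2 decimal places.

48.00

|P∩Q|: x∈[5,8], y∈[4,6] → 3·2 = 6.
|P △ Q| = |P| + |Q| − 2·|P∩Q| = 42 + 18 − 12 = 48.00.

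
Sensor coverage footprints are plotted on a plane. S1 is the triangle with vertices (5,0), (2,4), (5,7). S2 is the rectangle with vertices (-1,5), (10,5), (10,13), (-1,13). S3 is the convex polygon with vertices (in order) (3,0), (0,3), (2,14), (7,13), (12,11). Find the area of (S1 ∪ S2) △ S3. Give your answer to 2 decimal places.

43.74

|S1 ∪ S2| = 96.5.
|(S1 ∪ S2) ∩ S3| = 71.6319.
|(S1 ∪ S2) △ S3| = 96.5 + 90.5 − 143.2639 = 43.74.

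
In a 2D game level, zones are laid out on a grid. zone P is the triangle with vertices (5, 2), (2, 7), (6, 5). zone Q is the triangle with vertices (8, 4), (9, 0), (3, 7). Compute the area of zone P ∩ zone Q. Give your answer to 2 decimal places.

1.42

The intersection is the polygon with vertices (6,5), (5.64,3.92), (3.75,6.125).
By the shoelace formula its area is 1.42.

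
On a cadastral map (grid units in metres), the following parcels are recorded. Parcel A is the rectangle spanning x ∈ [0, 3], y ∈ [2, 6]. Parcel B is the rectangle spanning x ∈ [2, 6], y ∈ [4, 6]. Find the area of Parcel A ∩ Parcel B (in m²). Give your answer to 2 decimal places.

2.00

|Parcel A∩Parcel B|: x∈[2,3], y∈[4,6] → 1·2 = 2.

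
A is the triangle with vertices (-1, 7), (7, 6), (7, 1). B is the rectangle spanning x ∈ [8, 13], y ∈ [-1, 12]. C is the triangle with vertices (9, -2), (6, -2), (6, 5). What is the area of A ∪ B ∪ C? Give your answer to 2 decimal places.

92.66

By inclusion–exclusion:
Individual areas: |A| = 20, |B| = 65, |C| = 10.5.
|A∩B| = 0.
|A∩C| = 2.4583.
|B∩C| = 0.381.
|A∩B∩C| = 0.
|A ∪ B ∪ C| = 95.5 − 2.8393 + 0 = 92.66.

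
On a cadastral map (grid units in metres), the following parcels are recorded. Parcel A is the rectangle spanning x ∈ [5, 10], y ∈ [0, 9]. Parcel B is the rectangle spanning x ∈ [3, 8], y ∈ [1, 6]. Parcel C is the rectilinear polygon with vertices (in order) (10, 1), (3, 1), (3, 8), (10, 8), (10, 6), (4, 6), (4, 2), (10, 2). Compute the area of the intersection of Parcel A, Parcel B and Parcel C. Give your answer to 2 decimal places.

3.00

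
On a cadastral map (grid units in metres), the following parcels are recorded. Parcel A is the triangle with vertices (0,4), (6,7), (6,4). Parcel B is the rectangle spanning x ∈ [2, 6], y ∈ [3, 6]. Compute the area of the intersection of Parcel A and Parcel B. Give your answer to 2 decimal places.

The intersection is the polygon with vertices (4,6), (6,6), (6,4), (2,4), (2,5).
By the shoelace formula its area is 7.00.

7.00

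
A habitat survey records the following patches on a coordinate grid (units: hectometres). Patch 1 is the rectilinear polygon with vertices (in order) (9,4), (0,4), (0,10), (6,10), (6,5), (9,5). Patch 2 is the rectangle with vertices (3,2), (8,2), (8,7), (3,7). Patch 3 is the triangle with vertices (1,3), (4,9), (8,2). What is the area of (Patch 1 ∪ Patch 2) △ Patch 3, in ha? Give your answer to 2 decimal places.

34.57

|Patch 1 ∪ Patch 2| = 53.
|(Patch 1 ∪ Patch 2) ∩ Patch 3| = 20.4643.
|(Patch 1 ∪ Patch 2) △ Patch 3| = 53 + 22.5 − 40.9286 = 34.57.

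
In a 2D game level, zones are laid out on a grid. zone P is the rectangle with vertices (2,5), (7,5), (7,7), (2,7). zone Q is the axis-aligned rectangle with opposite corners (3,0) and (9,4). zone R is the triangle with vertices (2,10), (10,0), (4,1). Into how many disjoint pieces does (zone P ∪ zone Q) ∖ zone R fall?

4

(zone P ∪ zone Q) ∖ zone R splits into 4 disjoint pieces (area 3.6, area 1.7778, area 5.9167, area 3.025).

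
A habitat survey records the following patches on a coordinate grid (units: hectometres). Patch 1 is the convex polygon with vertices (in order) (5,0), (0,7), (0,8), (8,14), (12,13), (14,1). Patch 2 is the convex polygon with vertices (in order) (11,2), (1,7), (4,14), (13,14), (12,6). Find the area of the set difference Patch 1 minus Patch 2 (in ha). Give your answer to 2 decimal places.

|Patch 1| = 134, |Patch 1∩Patch 2| = 85.4079.
|Patch 1 ∖ Patch 2| = |Patch 1| − |Patch 1∩Patch 2| = 134 − 85.4079 = 48.59.

48.59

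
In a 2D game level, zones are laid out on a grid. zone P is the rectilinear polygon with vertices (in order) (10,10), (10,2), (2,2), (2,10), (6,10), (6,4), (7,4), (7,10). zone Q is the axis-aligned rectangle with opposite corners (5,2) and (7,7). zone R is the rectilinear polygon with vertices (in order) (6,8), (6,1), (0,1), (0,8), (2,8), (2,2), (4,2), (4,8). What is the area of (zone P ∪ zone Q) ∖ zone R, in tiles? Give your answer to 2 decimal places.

|zone P ∪ zone Q| = 61.
|(zone P ∪ zone Q) ∩ zone R| = 12.
|(zone P ∪ zone Q) ∖ zone R| = 61 − 12 = 49.00.

49.00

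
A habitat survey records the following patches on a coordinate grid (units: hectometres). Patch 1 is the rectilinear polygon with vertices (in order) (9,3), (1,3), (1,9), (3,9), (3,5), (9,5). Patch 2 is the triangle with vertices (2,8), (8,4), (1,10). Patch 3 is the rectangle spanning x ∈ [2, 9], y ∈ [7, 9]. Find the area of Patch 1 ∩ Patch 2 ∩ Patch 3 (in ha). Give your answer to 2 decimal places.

The intersection is the polygon with vertices (3,8.286), (3,7.333), (2,8), (2,9), (2.167,9).
By the shoelace formula its area is 1.04.

1.04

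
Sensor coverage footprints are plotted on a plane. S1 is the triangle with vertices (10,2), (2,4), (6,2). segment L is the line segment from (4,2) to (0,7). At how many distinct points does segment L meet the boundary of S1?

The segment meets the boundary at (2.5,3.875), (2.667,3.667).

2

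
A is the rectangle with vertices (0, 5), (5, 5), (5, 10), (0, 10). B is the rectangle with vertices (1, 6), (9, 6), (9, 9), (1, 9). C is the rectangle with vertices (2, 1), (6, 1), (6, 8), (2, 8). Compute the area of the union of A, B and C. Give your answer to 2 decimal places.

54.00

By inclusion–exclusion:
Individual areas: |A| = 25, |B| = 24, |C| = 28.
|A∩B|: x∈[1,5], y∈[6,9] → 4·3 = 12.
|A∩C|: x∈[2,5], y∈[5,8] → 3·3 = 9.
|B∩C|: x∈[2,6], y∈[6,8] → 4·2 = 8.
|A∩B∩C| = 6.
|A ∪ B ∪ C| = 77 − 29 + 6 = 54.00.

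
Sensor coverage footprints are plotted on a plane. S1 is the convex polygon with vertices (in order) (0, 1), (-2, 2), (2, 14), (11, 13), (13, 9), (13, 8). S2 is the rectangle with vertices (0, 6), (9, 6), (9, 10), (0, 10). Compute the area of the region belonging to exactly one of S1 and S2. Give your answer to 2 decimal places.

|S1| = 114, |S2| = 36, |S1∩S2| = 35.3333.
|S1 △ S2| = |S1| + |S2| − 2·|S1∩S2| = 114 + 36 − 70.6667 = 79.33.

79.33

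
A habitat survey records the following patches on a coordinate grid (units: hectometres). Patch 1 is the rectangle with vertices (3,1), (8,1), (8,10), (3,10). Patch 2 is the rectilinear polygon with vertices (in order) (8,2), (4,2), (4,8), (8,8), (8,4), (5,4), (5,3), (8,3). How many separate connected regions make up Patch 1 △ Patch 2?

2

Patch 1 △ Patch 2 splits into 2 disjoint pieces (area 21, area 3).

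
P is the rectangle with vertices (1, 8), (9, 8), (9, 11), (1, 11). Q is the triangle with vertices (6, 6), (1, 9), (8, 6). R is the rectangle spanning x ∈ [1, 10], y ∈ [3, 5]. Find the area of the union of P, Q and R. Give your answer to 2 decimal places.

By inclusion–exclusion:
Individual areas: |P| = 24, |Q| = 3, |R| = 18.
|P∩Q| = 0.3333.
|P∩R| = 0 (no overlap).
|Q∩R| = 0.
|P∩Q∩R| = 0.
|P ∪ Q ∪ R| = 45 − 0.3333 + 0 = 44.67.

44.67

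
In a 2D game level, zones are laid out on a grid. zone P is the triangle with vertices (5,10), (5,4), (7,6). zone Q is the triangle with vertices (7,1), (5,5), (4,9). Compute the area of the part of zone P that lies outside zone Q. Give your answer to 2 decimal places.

|zone P| = 6, |zone P∩zone Q| = 0.5758.
|zone P ∖ zone Q| = |zone P| − |zone P∩zone Q| = 6 − 0.5758 = 5.42.

5.42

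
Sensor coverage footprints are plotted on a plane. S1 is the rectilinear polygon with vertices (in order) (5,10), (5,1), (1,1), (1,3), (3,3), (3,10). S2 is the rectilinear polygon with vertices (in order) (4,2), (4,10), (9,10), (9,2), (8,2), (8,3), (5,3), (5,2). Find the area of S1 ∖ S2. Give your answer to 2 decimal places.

14.00

|S1| = 22, |S1∩S2| = 8.
|S1 ∖ S2| = |S1| − |S1∩S2| = 22 − 8 = 14.00.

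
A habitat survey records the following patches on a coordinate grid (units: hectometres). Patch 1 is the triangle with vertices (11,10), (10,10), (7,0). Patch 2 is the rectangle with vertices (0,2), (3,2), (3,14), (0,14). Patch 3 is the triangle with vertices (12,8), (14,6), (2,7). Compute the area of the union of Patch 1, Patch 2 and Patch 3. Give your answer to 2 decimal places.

By inclusion–exclusion:
Individual areas: |Patch 1| = 5, |Patch 2| = 36, |Patch 3| = 11.
|Patch 1∩Patch 2| = 0.
|Patch 1∩Patch 3| = 0.9743.
|Patch 2∩Patch 3| = 0.0917.
|Patch 1∩Patch 2∩Patch 3| = 0.
|Patch 1 ∪ Patch 2 ∪ Patch 3| = 52 − 1.066 + 0 = 50.93.

50.93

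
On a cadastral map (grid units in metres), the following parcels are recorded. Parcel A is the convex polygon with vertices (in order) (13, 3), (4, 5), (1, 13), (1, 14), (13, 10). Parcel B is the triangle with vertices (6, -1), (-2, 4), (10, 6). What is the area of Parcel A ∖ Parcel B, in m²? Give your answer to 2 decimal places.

75.38

|Parcel A| = 81, |Parcel A∩Parcel B| = 5.6197.
|Parcel A ∖ Parcel B| = |Parcel A| − |Parcel A∩Parcel B| = 81 − 5.6197 = 75.38.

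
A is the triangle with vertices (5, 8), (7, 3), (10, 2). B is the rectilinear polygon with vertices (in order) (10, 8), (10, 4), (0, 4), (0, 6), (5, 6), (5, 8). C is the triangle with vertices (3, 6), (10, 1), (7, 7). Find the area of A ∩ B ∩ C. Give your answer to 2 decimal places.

3.10

The intersection is the polygon with vertices (8.333,4), (6.6,4), (5.545,6.636), (6.035,6.759).
By the shoelace formula its area is 3.10.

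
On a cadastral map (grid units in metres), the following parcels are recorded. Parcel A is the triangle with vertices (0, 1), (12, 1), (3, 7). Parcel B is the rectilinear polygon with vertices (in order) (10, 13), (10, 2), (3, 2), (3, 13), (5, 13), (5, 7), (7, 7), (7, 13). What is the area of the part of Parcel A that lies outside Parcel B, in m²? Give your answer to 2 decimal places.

|Parcel A| = 36, |Parcel A∩Parcel B| = 18.6667.
|Parcel A ∖ Parcel B| = |Parcel A| − |Parcel A∩Parcel B| = 36 − 18.6667 = 17.33.

17.33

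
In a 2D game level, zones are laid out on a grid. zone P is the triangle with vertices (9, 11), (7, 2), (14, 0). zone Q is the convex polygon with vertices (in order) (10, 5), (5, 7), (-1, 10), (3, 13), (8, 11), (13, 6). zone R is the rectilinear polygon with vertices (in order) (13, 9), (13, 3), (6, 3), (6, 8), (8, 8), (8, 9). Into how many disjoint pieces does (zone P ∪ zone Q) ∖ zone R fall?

2

(zone P ∪ zone Q) ∖ zone R splits into 2 disjoint pieces (area 34.7076, area 11.8434).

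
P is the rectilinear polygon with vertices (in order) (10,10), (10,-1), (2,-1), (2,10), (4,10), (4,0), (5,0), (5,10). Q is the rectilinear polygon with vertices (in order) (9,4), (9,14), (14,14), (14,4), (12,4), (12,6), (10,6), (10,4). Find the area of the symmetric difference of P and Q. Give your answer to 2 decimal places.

112.00

|P| = 78, |Q| = 46, |P∩Q| = 6.
|P △ Q| = |P| + |Q| − 2·|P∩Q| = 78 + 46 − 12 = 112.00.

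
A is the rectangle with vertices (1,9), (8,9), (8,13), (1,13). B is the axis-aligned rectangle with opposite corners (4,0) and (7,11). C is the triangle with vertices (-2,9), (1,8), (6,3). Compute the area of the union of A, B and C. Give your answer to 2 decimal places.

By inclusion–exclusion:
Individual areas: |A| = 28, |B| = 33, |C| = 5.
|A∩B|: x∈[4,7], y∈[9,11] → 3·2 = 6.
|A∩C| = 0.
|B∩C| = 0.5.
|A∩B∩C| = 0.
|A ∪ B ∪ C| = 66 − 6.5 + 0 = 59.50.

59.50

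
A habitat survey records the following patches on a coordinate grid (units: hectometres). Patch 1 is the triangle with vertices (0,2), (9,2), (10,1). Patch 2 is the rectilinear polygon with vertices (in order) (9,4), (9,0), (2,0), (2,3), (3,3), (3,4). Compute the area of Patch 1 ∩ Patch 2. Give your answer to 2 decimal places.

The intersection is the polygon with vertices (9,2), (9,1.1), (2,1.8), (2,2).
By the shoelace formula its area is 3.85.

3.85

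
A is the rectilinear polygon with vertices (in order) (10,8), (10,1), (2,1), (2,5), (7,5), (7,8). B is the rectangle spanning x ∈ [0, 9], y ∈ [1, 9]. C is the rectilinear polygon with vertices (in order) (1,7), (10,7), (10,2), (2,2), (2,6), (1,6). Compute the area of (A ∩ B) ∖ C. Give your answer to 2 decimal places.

|A ∩ B| = 34.
|(A ∩ B) ∩ C| = 25.
|(A ∩ B) ∖ C| = 34 − 25 = 9.00.

9.00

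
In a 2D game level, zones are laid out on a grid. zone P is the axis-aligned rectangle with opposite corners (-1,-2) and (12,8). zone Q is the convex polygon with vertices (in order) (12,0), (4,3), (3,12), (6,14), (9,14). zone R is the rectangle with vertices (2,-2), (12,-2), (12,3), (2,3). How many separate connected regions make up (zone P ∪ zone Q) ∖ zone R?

1

(zone P ∪ zone Q) ∖ zone R is a single connected region.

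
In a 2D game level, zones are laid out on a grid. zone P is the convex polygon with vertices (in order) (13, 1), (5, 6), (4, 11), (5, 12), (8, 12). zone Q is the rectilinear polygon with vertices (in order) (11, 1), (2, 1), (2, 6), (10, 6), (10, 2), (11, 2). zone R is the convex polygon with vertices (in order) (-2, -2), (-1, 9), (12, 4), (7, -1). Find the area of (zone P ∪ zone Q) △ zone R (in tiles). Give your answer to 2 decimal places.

|zone P ∪ zone Q| = 76.6875.
|(zone P ∪ zone Q) ∩ zone R| = 40.6632.
|(zone P ∪ zone Q) △ zone R| = 76.6875 + 94 − 81.3263 = 89.36.

89.36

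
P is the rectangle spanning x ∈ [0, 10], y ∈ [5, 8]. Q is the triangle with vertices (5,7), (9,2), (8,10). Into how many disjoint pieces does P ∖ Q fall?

2

P ∖ Q splits into 2 disjoint pieces (area 4.6875, area 17.1).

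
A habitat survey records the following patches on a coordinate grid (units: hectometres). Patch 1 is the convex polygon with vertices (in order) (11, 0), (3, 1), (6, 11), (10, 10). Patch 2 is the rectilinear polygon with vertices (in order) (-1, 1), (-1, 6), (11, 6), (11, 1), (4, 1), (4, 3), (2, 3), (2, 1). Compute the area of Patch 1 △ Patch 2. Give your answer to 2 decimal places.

50.80

|Patch 1| = 61, |Patch 2| = 56, |Patch 1∩Patch 2| = 33.1.
|Patch 1 △ Patch 2| = |Patch 1| + |Patch 2| − 2·|Patch 1∩Patch 2| = 61 + 56 − 66.2 = 50.80.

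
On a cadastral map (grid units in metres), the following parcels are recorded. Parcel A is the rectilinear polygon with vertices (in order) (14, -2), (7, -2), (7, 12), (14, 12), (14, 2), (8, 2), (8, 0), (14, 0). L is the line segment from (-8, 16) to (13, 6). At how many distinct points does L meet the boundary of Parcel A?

The segment meets the boundary at (7,8.857).

1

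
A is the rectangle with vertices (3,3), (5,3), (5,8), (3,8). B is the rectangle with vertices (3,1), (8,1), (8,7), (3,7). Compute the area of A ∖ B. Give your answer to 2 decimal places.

2.00

|A∩B|: x∈[3,5], y∈[3,7] → 2·4 = 8.
|A| = 10.
|A ∖ B| = |A| − |A∩B| = 10 − 8 = 2.00.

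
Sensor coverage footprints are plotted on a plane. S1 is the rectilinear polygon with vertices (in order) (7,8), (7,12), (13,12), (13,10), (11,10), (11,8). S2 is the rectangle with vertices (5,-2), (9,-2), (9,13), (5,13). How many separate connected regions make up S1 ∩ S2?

S1 ∩ S2 is a single connected region.

1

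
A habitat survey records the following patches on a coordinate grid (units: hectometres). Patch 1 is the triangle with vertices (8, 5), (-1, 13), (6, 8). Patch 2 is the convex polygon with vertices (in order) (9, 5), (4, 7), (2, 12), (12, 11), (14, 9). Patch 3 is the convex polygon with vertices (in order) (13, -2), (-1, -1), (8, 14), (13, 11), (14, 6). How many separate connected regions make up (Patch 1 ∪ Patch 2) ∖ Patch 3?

2

(Patch 1 ∪ Patch 2) ∖ Patch 3 splits into 2 disjoint pieces (area 11.7153, area 0.3491).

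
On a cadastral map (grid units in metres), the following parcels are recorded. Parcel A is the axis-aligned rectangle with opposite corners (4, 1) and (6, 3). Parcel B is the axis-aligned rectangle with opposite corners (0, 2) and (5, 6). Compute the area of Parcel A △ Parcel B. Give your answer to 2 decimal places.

22.00

|Parcel A∩Parcel B|: x∈[4,5], y∈[2,3] → 1·1 = 1.
|Parcel A △ Parcel B| = |Parcel A| + |Parcel B| − 2·|Parcel A∩Parcel B| = 4 + 20 − 2 = 22.00.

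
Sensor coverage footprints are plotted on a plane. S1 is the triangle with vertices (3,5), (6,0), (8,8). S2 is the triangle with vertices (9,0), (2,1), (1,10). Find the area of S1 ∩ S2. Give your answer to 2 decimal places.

The intersection is the polygon with vertices (3,5), (4.351,5.811), (6.714,2.857), (6.103,0.414), (5.719,0.469).
By the shoelace formula its area is 8.94.

8.94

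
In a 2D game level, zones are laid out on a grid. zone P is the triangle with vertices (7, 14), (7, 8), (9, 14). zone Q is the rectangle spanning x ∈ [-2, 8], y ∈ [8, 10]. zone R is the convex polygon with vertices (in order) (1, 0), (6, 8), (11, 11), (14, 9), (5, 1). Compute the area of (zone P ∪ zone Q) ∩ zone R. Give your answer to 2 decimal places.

1.20

The region (zone P ∪ zone Q) ∩ zone R is the polygon with vertices (8,8), (7,8), (6,8), (8,9.2).
By the shoelace formula its area is 1.20.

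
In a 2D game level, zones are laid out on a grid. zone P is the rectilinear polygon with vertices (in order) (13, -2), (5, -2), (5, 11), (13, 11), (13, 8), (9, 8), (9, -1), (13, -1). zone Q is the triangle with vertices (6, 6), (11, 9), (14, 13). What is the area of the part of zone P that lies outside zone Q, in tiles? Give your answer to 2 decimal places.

|zone P| = 68, |zone P∩zone Q| = 4.681.
|zone P ∖ zone Q| = |zone P| − |zone P∩zone Q| = 68 − 4.681 = 63.32.

63.32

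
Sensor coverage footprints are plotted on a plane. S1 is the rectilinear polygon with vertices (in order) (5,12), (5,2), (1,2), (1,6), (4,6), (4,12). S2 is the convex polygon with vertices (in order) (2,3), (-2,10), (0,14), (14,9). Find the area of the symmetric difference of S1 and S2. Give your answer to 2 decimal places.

|S1| = 22, |S2| = 87, |S1∩S2| = 14.875.
|S1 △ S2| = |S1| + |S2| − 2·|S1∩S2| = 22 + 87 − 29.75 = 79.25.

79.25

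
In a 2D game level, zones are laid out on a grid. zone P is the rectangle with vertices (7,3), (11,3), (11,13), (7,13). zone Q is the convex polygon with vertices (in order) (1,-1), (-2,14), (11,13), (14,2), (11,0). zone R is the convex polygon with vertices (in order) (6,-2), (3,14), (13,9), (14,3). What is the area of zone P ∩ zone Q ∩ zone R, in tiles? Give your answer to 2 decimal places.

32.00

The intersection is the polygon with vertices (7,3), (7,12), (11,10), (11,3).
By the shoelace formula its area is 32.00.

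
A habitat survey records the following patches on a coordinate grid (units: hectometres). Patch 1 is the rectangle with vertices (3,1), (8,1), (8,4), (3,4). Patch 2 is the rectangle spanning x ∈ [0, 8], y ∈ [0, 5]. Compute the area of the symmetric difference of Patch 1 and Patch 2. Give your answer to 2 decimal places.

|Patch 1∩Patch 2|: x∈[3,8], y∈[1,4] → 5·3 = 15.
|Patch 1 △ Patch 2| = |Patch 1| + |Patch 2| − 2·|Patch 1∩Patch 2| = 15 + 40 − 30 = 25.00.

25.00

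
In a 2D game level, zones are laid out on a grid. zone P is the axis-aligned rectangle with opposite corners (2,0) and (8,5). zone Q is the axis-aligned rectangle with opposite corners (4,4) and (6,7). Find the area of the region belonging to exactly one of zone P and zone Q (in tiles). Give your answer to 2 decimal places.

32.00

|zone P∩zone Q|: x∈[4,6], y∈[4,5] → 2·1 = 2.
|zone P △ zone Q| = |zone P| + |zone Q| − 2·|zone P∩zone Q| = 30 + 6 − 4 = 32.00.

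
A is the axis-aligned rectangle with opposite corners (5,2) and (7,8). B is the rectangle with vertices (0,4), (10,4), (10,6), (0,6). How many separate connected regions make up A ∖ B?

A ∖ B splits into 2 disjoint pieces (area 4, area 4).

2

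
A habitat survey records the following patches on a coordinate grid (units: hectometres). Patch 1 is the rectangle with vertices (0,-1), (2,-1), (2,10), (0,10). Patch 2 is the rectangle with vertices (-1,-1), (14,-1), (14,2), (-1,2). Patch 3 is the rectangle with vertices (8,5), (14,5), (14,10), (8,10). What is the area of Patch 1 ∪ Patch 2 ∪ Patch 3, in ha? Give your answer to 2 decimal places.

91.00

By inclusion–exclusion:
Individual areas: |Patch 1| = 22, |Patch 2| = 45, |Patch 3| = 30.
|Patch 1∩Patch 2|: x∈[0,2], y∈[-1,2] → 2·3 = 6.
|Patch 1∩Patch 3| = 0 (no overlap).
|Patch 2∩Patch 3| = 0 (no overlap).
|Patch 1∩Patch 2∩Patch 3| = 0.
|Patch 1 ∪ Patch 2 ∪ Patch 3| = 97 − 6 + 0 = 91.00.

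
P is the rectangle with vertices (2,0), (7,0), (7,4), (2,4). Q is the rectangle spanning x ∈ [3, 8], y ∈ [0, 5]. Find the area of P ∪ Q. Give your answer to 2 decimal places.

29.00

By inclusion–exclusion:
Individual areas: |P| = 20, |Q| = 25.
|P∩Q|: x∈[3,7], y∈[0,4] → 4·4 = 16.
|P ∪ Q| = 45 − 16 = 29.00.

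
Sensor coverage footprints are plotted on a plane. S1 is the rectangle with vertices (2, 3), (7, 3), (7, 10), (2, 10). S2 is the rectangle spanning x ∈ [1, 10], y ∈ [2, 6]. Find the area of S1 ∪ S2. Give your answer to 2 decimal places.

By inclusion–exclusion:
Individual areas: |S1| = 35, |S2| = 36.
|S1∩S2|: x∈[2,7], y∈[3,6] → 5·3 = 15.
|S1 ∪ S2| = 71 − 15 = 56.00.

56.00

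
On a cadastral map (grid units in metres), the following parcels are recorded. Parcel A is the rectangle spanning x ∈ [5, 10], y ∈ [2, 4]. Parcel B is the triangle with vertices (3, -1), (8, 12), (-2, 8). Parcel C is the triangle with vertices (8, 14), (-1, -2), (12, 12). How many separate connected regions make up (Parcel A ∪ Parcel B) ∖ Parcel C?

(Parcel A ∪ Parcel B) ∖ Parcel C splits into 3 disjoint pieces (area 10, area 30.9547, area 5.4932).

3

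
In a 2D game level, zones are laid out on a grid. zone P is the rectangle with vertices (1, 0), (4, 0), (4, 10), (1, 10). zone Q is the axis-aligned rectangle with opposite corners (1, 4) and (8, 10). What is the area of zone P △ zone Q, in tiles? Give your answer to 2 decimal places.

|zone P∩zone Q|: x∈[1,4], y∈[4,10] → 3·6 = 18.
|zone P △ zone Q| = |zone P| + |zone Q| − 2·|zone P∩zone Q| = 30 + 42 − 36 = 36.00.

36.00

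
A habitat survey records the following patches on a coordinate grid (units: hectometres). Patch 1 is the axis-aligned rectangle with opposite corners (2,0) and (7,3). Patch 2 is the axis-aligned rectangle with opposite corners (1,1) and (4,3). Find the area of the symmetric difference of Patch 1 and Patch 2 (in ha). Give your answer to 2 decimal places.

13.00

|Patch 1∩Patch 2|: x∈[2,4], y∈[1,3] → 2·2 = 4.
|Patch 1 △ Patch 2| = |Patch 1| + |Patch 2| − 2·|Patch 1∩Patch 2| = 15 + 6 − 8 = 13.00.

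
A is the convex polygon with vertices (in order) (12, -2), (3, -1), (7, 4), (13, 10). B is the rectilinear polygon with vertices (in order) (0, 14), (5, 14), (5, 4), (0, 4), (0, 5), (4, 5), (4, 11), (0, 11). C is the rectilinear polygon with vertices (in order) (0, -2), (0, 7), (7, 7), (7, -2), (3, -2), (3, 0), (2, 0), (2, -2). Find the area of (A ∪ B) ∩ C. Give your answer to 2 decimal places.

17.89

|A ∪ B| = 83.5.
|(A ∪ B) ∩ C| = 17.89.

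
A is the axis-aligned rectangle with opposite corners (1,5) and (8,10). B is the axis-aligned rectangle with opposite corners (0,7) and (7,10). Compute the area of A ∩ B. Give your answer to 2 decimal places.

18.00

|A∩B|: x∈[1,7], y∈[7,10] → 6·3 = 18.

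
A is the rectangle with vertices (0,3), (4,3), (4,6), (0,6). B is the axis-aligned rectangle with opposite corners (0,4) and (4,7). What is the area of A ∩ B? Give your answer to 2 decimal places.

|A∩B|: x∈[0,4], y∈[4,6] → 4·2 = 8.

8.00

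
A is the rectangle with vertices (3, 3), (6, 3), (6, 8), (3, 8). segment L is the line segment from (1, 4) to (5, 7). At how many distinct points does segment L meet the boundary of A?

The segment meets the boundary at (3,5.5).

1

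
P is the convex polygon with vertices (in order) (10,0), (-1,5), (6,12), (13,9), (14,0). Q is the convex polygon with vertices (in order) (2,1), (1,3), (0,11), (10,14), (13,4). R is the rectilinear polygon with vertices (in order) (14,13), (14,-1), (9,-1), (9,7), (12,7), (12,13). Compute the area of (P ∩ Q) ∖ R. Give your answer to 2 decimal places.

|P ∩ Q| = 81.3647.
|(P ∩ Q) ∩ R| = 12.8485.
|(P ∩ Q) ∖ R| = 81.3647 − 12.8485 = 68.52.

68.52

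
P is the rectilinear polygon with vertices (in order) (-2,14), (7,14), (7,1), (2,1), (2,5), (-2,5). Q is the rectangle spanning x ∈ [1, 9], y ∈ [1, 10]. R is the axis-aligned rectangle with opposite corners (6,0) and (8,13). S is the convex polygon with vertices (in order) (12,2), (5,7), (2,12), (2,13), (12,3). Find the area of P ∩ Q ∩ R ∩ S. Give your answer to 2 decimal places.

2.57

The intersection is the polygon with vertices (6,9), (7,8), (7,5.571), (6,6.286).
By the shoelace formula its area is 2.57.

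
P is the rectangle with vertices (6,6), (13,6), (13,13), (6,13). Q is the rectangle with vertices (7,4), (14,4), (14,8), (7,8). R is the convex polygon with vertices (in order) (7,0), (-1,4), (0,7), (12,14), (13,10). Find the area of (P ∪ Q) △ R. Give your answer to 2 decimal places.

75.06

|P ∪ Q| = 65.
|(P ∪ Q) ∩ R| = 43.7179.
|(P ∪ Q) △ R| = 65 + 97.5 − 87.4357 = 75.06.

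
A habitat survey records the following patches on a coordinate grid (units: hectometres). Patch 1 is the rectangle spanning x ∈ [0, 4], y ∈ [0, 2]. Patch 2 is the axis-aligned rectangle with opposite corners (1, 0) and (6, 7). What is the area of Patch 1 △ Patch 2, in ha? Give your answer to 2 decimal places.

|Patch 1∩Patch 2|: x∈[1,4], y∈[0,2] → 3·2 = 6.
|Patch 1 △ Patch 2| = |Patch 1| + |Patch 2| − 2·|Patch 1∩Patch 2| = 8 + 35 − 12 = 31.00.

31.00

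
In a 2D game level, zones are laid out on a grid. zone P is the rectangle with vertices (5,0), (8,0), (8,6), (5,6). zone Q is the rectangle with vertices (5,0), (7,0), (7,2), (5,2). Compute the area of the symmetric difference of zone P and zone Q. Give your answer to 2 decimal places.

|zone P∩zone Q|: x∈[5,7], y∈[0,2] → 2·2 = 4.
|zone P △ zone Q| = |zone P| + |zone Q| − 2·|zone P∩zone Q| = 18 + 4 − 8 = 14.00.

14.00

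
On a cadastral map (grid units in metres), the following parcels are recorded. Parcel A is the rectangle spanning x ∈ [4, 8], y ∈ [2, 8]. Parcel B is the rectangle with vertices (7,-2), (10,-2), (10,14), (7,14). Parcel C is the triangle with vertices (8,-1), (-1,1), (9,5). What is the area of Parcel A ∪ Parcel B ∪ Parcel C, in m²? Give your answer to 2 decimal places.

By inclusion–exclusion:
Individual areas: |Parcel A| = 24, |Parcel B| = 48, |Parcel C| = 28.
|Parcel A∩Parcel B|: x∈[7,8], y∈[2,8] → 1·6 = 6.
|Parcel A∩Parcel C| = 7.2.
|Parcel B∩Parcel C| = 8.0889.
|Parcel A∩Parcel B∩Parcel C| = 2.4.
|Parcel A ∪ Parcel B ∪ Parcel C| = 100 − 21.2889 + 2.4 = 81.11.

81.11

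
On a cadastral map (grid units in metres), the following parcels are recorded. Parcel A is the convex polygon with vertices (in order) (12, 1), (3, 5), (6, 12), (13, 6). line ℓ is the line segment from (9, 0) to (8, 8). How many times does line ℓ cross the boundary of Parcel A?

The segment meets the boundary at (8.691,2.471).

1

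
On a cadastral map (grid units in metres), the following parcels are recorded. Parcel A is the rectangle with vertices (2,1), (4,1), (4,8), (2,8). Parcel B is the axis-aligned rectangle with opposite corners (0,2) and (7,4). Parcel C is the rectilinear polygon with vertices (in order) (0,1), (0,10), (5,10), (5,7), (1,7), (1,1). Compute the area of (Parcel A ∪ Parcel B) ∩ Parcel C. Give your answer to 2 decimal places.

|Parcel A ∪ Parcel B| = 24.
|(Parcel A ∪ Parcel B) ∩ Parcel C| = 4.00.

4.00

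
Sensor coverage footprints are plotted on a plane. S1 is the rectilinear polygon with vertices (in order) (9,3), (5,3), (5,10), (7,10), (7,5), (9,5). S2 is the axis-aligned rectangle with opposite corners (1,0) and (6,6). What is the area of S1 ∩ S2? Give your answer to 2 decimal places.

The intersection is the polygon with vertices (5,3), (5,6), (6,6), (6,3).
By the shoelace formula its area is 3.00.

3.00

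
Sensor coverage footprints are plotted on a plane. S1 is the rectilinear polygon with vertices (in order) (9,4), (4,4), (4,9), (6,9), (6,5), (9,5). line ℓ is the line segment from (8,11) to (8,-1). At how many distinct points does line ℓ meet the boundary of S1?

2

The segment meets the boundary at (8,4), (8,5).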